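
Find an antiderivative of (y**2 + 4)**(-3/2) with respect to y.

Substitute y = 2·tan(θ), so dy = 2·sec(θ)^2 dθ and the radical becomes sqrt(y**2 + 4) = 2·sec(θ) by the Pythagorean identity.
Integrate the resulting trig expression in θ, then back-substitute tan(θ) = y/2, sec(θ) = sqrt(y**2 + 4)/2 (absorbing any constant into C).

y/(4*sqrt(y**2 + 4)) + C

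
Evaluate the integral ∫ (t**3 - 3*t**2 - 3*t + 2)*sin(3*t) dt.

Use integration by parts with u = t**3 - 3*t**2 - 3*t + 2, dv = sin(3*t) dt, so v = -cos(3*t)/3.
Apply parts 3 times (tabular method): alternate signs, differentiate u down to 0, integrate dv up.

-t**3*cos(3*t)/3 + t**2*sin(3*t)/3 + t**2*cos(3*t) - 2*t*sin(3*t)/3 + 11*t*cos(3*t)/9 - 11*sin(3*t)/27 - 8*cos(3*t)/9 + C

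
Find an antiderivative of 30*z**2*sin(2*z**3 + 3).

-5*cos(2*z**3 + 3) + C

Let u = 2*z**3 + 3, so du = (6*z**2) dz.
Rewriting, the integral becomes 5·∫ sin(u) du = 5·-cos(u).
Substituting back, u = 2*z**3 + 3.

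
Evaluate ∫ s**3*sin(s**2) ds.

Let u = s², du = 2s ds; rewrite as (1/2)∫ u^1·sin(1u) du.
Now integrate by parts 1 time.

-s**2*cos(s**2)/2 + sin(s**2)/2 + C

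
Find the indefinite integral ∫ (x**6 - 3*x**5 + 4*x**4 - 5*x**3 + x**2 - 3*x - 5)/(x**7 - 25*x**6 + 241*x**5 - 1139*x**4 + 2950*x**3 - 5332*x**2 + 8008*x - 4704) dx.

Factor the denominator: (x - 7)**2*(x - 6)*(x - 4)*(x - 1)*(x**2 + 4).
Partial-fraction decomposition: -(1407*x + 3118)/(224720*(x**2 + 4)) - 1/(270*(x - 1)) - 1727/(1080*(x - 4)) + 5489/(80*(x - 6)) - 3337267/(50562*(x - 7)) + 37570/(477*(x - 7)**2).
Integrate each term; A/(x−a) gives A·log|x−a|; the (Bx+D)/(x²+p²) term gives a log and an atan.

-3337267*log(x - 7)/50562 + 5489*log(x - 6)/80 - 1727*log(x - 4)/1080 - log(x - 1)/270 - 1407*log(x**2 + 4)/449440 - 1559*atan(x/2)/224720 - 37570/(477*x - 3339) + C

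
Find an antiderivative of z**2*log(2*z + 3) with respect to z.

Use integration by parts with u = log(2*z + 3), dv = z**2 dz.
Then du = 2/(2*z + 3) dz and v = z**3/3.

z**3*log(2*z + 3)/3 - z**3/9 + z**2/4 - 3*z/4 + 9*log(2*z + 3)/8 + C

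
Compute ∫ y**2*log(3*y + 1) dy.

y**3*log(3*y + 1)/3 - y**3/9 + y**2/18 - y/27 + log(3*y + 1)/81 + C

Use integration by parts with u = log(3*y + 1), dv = y**2 dy.
Then du = 3/(3*y + 1) dy and v = y**3/3.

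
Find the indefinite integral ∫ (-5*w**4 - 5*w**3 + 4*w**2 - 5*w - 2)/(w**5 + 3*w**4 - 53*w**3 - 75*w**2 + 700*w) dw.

-log(w)/350 - 3677*log(w - 5)/600 + 779*log(w - 4)/198 + 2377*log(w + 5)/900 - 10061*log(w + 7)/1848 + C

Factor the denominator: w*(w - 5)*(w - 4)*(w + 5)*(w + 7).
Partial-fraction decomposition: -10061/(1848*(w + 7)) + 2377/(900*(w + 5)) + 779/(198*(w - 4)) - 3677/(600*(w - 5)) - 1/(350*w).
Integrate each term: A/(w−a) contributes A·log|w−a|.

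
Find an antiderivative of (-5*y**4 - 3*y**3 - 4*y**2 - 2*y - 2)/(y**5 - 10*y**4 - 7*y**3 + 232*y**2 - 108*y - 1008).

-6623*log(y - 7)/198 + 3643*log(y - 6)/120 - 53*log(y - 3)/42 + 7*log(y + 2)/72 - 573*log(y + 4)/770 + C

Factor the denominator: (y - 7)*(y - 6)*(y - 3)*(y + 2)*(y + 4).
Partial-fraction decomposition: -573/(770*(y + 4)) + 7/(72*(y + 2)) - 53/(42*(y - 3)) + 3643/(120*(y - 6)) - 6623/(198*(y - 7)).
Integrate each term: A/(y−a) contributes A·log|y−a|.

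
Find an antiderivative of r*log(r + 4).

r**2*log(r + 4)/2 - r**2/4 + 2*r - 8*log(r + 4) + C

Use integration by parts with u = log(r + 4), dv = r dr.
Then du = 1/(r + 4) dr and v = r**2/2.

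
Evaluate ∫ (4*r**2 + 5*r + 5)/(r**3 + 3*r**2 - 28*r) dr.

-5*log(r)/28 + 89*log(r - 4)/44 + 166*log(r + 7)/77 + C

Factor the denominator: r*(r - 4)*(r + 7).
Partial-fraction decomposition: 166/(77*(r + 7)) + 89/(44*(r - 4)) - 5/(28*r).
Integrate each term: A/(r−a) contributes A·log|r−a|.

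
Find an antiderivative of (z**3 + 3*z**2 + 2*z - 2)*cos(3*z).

z**3*sin(3*z)/3 + z**2*sin(3*z) + z**2*cos(3*z)/3 + 4*z*sin(3*z)/9 + 2*z*cos(3*z)/3 - 8*sin(3*z)/9 + 4*cos(3*z)/27 + C

Use integration by parts with u = z**3 + 3*z**2 + 2*z - 2, dv = cos(3*z) dz, so v = sin(3*z)/3.
Apply parts 3 times (tabular method): alternate signs, differentiate u down to 0, integrate dv up.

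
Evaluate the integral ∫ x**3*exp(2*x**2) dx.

(2*x**2 - 1)*exp(2*x**2)/8 + C

Let u = x², du = 2x dx; rewrite as (1/2)∫ u^1·exp(2u) du.
Now integrate by parts 1 time.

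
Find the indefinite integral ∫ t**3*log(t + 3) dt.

Use integration by parts with u = log(t + 3), dv = t**3 dt.
Then du = 1/(t + 3) dt and v = t**4/4.

t**4*log(t + 3)/4 - t**4/16 + t**3/4 - 9*t**2/8 + 27*t/4 - 81*log(t + 3)/4 + C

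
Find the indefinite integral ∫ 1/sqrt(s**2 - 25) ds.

Substitute s = 5·sec(θ), so ds = 5·sec(θ)*tan(θ) dθ and the radical becomes sqrt(s**2 - 25) = 5·tan(θ) by the Pythagorean identity.
Integrate the resulting trig expression in θ, then back-substitute sec(θ) = s/5, tan(θ) = sqrt(s**2 - 25)/5 (absorbing any constant into C).

log(s + sqrt(s**2 - 25)) + C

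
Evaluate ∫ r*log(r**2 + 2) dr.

r**2*log(r**2 + 2)/2 - r**2/2 + log(r**2 + 2) + C

Let u = r**2 + 2, so du = (2*r) dr.
The integral becomes (1/2)·∫ log(u) du; integrate by parts with u′=log(u), dv′=du.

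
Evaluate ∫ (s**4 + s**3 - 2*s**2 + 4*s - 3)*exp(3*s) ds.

Use integration by parts with u = s**4 + s**3 - 2*s**2 + 4*s - 3, dv = exp(3*s) ds, so v = exp(3*s)/3.
Apply parts 4 times (tabular method): alternate signs, differentiate u down to 0, integrate dv up.

(27*s**4 - 9*s**3 - 45*s**2 + 138*s - 127)*exp(3*s)/81 + C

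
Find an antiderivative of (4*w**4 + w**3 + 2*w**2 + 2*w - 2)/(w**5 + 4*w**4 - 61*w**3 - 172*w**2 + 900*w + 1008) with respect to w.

2741*log(w - 6)/1092 - 563*log(w - 4)/550 + log(w + 1)/1050 - 2513*log(w + 6)/300 + 9343*log(w + 7)/858 + C

Factor the denominator: (w - 6)*(w - 4)*(w + 1)*(w + 6)*(w + 7).
Partial-fraction decomposition: 9343/(858*(w + 7)) - 2513/(300*(w + 6)) + 1/(1050*(w + 1)) - 563/(550*(w - 4)) + 2741/(1092*(w - 6)).
Integrate each term: A/(w−a) contributes A·log|w−a|.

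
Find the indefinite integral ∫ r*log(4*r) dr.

Use integration by parts with u = log(4*r), dv = r dr.
Then du = 1/r dr and v = r**2/2.

r**2*(log(r) + 2*log(2))/2 - r**2/4 + C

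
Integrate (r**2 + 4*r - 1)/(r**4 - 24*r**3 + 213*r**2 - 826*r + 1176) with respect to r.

Factor the denominator: (r - 7)**2*(r - 6)*(r - 4).
Partial-fraction decomposition: -31/(18*(r - 4)) + 59/(2*(r - 6)) - 250/(9*(r - 7)) + 76/(3*(r - 7)**2).
Integrate each term; A/(r−a) gives A·log|r−a|; A/(r−a)² gives −A/(r−a).

-250*log(r - 7)/9 + 59*log(r - 6)/2 - 31*log(r - 4)/18 - 76/(3*r - 21) + C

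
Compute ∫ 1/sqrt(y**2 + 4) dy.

log(y + sqrt(y**2 + 4)) + C

Substitute y = 2·tan(θ), so dy = 2·sec(θ)^2 dθ and the radical becomes sqrt(y**2 + 4) = 2·sec(θ) by the Pythagorean identity.
Integrate the resulting trig expression in θ, then back-substitute tan(θ) = y/2, sec(θ) = sqrt(y**2 + 4)/2 (absorbing any constant into C).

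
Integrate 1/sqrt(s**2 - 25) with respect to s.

Substitute s = 5·sec(θ), so ds = 5·sec(θ)*tan(θ) dθ and the radical becomes sqrt(s**2 - 25) = 5·tan(θ) by the Pythagorean identity.
Integrate the resulting trig expression in θ, then back-substitute sec(θ) = s/5, tan(θ) = sqrt(s**2 - 25)/5 (absorbing any constant into C).

log(s + sqrt(s**2 - 25)) + C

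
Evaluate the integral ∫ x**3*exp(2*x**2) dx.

(2*x**2 - 1)*exp(2*x**2)/8 + C

Let u = x², du = 2x dx; rewrite as (1/2)∫ u^1·exp(2u) du.
Now integrate by parts 1 time.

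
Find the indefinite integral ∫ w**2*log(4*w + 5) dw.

Use integration by parts with u = log(4*w + 5), dv = w**2 dw.
Then du = 4/(4*w + 5) dw and v = w**3/3.

w**3*log(4*w + 5)/3 - w**3/9 + 5*w**2/24 - 25*w/48 + 125*log(4*w + 5)/192 + C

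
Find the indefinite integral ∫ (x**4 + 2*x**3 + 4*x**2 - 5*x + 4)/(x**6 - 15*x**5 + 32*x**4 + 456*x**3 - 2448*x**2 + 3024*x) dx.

Factor the denominator: x*(x - 7)*(x - 6)**2*(x - 2)*(x + 6).
Partial-fraction decomposition: -521/(44928*(x + 6)) - 21/(640*(x - 2)) - 341/(48*(x - 6)) - 923/(144*(x - 6)**2) + 3252/(455*(x - 7)) + 1/(756*x).
Integrate each term; A/(x−a) gives A·log|x−a|; A/(x−a)² gives −A/(x−a).

log(x)/756 + 3252*log(x - 7)/455 - 341*log(x - 6)/48 - 21*log(x - 2)/640 - 521*log(x + 6)/44928 + 923/(144*x - 864) + C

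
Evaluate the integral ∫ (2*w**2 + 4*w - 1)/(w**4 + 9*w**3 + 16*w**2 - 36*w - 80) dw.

Factor the denominator: (w - 2)*(w + 2)*(w + 4)*(w + 5).
Partial-fraction decomposition: -29/(21*(w + 5)) + 5/(4*(w + 4)) + 1/(24*(w + 2)) + 5/(56*(w - 2)).
Integrate each term: A/(w−a) contributes A·log|w−a|.

5*log(w - 2)/56 + log(w + 2)/24 + 5*log(w + 4)/4 - 29*log(w + 5)/21 + C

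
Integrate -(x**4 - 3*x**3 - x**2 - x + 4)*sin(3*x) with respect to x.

Use integration by parts with u = x**4 - 3*x**3 - x**2 - x + 4, dv = -sin(3*x) dx, so v = cos(3*x)/3.
Apply parts 4 times (tabular method): alternate signs, differentiate u down to 0, integrate dv up.

x**4*cos(3*x)/3 - 4*x**3*sin(3*x)/9 - x**3*cos(3*x) + x**2*sin(3*x) - 7*x**2*cos(3*x)/9 + 14*x*sin(3*x)/27 + x*cos(3*x)/3 - sin(3*x)/9 + 122*cos(3*x)/81 + C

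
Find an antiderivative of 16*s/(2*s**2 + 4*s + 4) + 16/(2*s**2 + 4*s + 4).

4*log(2*s**2 + 4*s + 4) + C

Let u = 2*s**2 + 4*s + 4, so du = (4*s + 4) ds.
Rewriting, the integral becomes 4·∫ 1/u du = 4·log(u).
Substituting back, u = 2*s**2 + 4*s + 4.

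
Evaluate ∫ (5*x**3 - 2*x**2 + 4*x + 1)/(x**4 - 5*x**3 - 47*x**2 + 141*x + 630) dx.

Factor the denominator: (x - 7)*(x - 6)*(x + 3)*(x + 5).
Partial-fraction decomposition: 347/(132*(x + 5)) - 41/(45*(x + 3)) - 1033/(99*(x - 6)) + 823/(60*(x - 7)).
Integrate each term: A/(x−a) contributes A·log|x−a|.

823*log(x - 7)/60 - 1033*log(x - 6)/99 - 41*log(x + 3)/45 + 347*log(x + 5)/132 + C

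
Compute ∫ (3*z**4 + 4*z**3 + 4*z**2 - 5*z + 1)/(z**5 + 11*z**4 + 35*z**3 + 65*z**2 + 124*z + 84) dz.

Factor the denominator: (z + 1)*(z + 3)*(z + 7)*(z**2 + 4).
Partial-fraction decomposition: -3*(136*z + 1009)/(3445*(z**2 + 4)) + 2021/(424*(z + 7)) - 187/(104*(z + 3)) + 3/(20*(z + 1)).
Integrate each term; A/(z−a) gives A·log|z−a|; the (Bz+D)/(z²+p²) term gives a log and an atan.

3*log(z + 1)/20 - 187*log(z + 3)/104 + 2021*log(z + 7)/424 - 204*log(z**2 + 4)/3445 - 3027*atan(z/2)/6890 + C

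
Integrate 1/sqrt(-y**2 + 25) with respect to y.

Substitute y = 5·sin(θ), so dy = 5·cos(θ) dθ and the radical becomes sqrt(-y**2 + 25) = 5·cos(θ) by the Pythagorean identity.
Integrate the resulting trig expression in θ, then back-substitute θ = asin(y/5), sin(θ) = y/5, cos(θ) = sqrt(-y**2 + 25)/5 (absorbing any constant into C).

asin(y/5) + C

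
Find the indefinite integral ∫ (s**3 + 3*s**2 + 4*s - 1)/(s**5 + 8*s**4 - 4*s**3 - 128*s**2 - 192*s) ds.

log(s)/192 + 127*log(s - 4)/1920 - 5*log(s + 2)/96 + 33*log(s + 4)/128 - 133*log(s + 6)/480 + C

Factor the denominator: s*(s - 4)*(s + 2)*(s + 4)*(s + 6).
Partial-fraction decomposition: -133/(480*(s + 6)) + 33/(128*(s + 4)) - 5/(96*(s + 2)) + 127/(1920*(s - 4)) + 1/(192*s).
Integrate each term: A/(s−a) contributes A·log|s−a|.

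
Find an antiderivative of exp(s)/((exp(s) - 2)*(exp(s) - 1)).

Let u = e^s, du = e^s ds.
The integral becomes ∫ du/((u-1)(u-2)); decompose into partial fractions.

log(exp(s) - 2) - log(exp(s) - 1) + C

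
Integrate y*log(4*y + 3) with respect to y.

Use integration by parts with u = log(4*y + 3), dv = y dy.
Then du = 4/(4*y + 3) dy and v = y**2/2.

y**2*log(4*y + 3)/2 - y**2/4 + 3*y/8 - 9*log(4*y + 3)/32 + C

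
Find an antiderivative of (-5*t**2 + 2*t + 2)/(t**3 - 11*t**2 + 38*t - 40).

Factor the denominator: (t - 5)*(t - 4)*(t - 2).
Partial-fraction decomposition: -7/(3*(t - 2)) + 35/(t - 4) - 113/(3*(t - 5)).
Integrate each term: A/(t−a) contributes A·log|t−a|.

-113*log(t - 5)/3 + 35*log(t - 4) - 7*log(t - 2)/3 + C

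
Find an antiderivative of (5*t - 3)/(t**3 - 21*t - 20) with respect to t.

Factor the denominator: (t - 5)*(t + 1)*(t + 4).
Partial-fraction decomposition: -23/(27*(t + 4)) + 4/(9*(t + 1)) + 11/(27*(t - 5)).
Integrate each term: A/(t−a) contributes A·log|t−a|.

11*log(t - 5)/27 + 4*log(t + 1)/9 - 23*log(t + 4)/27 + C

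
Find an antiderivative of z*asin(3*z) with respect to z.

z**2*asin(3*z)/2 + z*sqrt(-9*z**2 + 1)/12 - asin(3*z)/36 + C

Use integration by parts with u = arcsin(3*z), dv = z dz.
Then du = 3/sqrt(-9*z**2 + 1) dz.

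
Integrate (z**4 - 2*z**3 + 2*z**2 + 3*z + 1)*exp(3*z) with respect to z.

(27*z**4 - 90*z**3 + 144*z**2 - 15*z + 32)*exp(3*z)/81 + C

Use integration by parts with u = z**4 - 2*z**3 + 2*z**2 + 3*z + 1, dv = exp(3*z) dz, so v = exp(3*z)/3.
Apply parts 4 times (tabular method): alternate signs, differentiate u down to 0, integrate dv up.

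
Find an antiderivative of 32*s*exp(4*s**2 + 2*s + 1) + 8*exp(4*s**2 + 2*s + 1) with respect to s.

Let u = 4*s**2 + 2*s + 1, so du = (8*s + 2) ds.
Rewriting, the integral becomes 4·∫ e^u du = 4·e^u.
Substituting back, u = 4*s**2 + 2*s + 1.

4*exp(4*s**2 + 2*s + 1) + C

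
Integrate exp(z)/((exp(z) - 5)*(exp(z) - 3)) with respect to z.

Let u = e^z, du = e^z dz.
The integral becomes ∫ du/((u-5)(u-3)); decompose into partial fractions.

log(exp(z) - 5)/2 - log(exp(z) - 3)/2 + C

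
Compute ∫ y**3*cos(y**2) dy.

Let u = y², du = 2y dy; rewrite as (1/2)∫ u^1·cos(1u) du.
Now integrate by parts 1 time.

y**2*sin(y**2)/2 + cos(y**2)/2 + C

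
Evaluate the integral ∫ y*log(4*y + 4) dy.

Use integration by parts with u = log(4*y + 4), dv = y dy.
Then du = 4/(4*y + 4) dy and v = y**2/2.

y**2*log(4*y + 4)/2 - y**2/4 + y/2 - log(y + 1)/2 + C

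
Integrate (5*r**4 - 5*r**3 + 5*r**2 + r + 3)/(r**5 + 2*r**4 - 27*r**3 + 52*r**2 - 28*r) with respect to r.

-3*log(r)/28 + 293*log(r - 2)/324 + 9*log(r - 1)/8 + 13961*log(r + 7)/4536 - 65/(18*r - 36) + C

Factor the denominator: r*(r - 2)**2*(r - 1)*(r + 7).
Partial-fraction decomposition: 13961/(4536*(r + 7)) + 9/(8*(r - 1)) + 293/(324*(r - 2)) + 65/(18*(r - 2)**2) - 3/(28*r).
Integrate each term; A/(r−a) gives A·log|r−a|; A/(r−a)² gives −A/(r−a).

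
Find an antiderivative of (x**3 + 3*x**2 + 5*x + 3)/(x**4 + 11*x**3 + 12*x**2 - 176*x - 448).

Factor the denominator: (x - 4)*(x + 4)**2*(x + 7).
Partial-fraction decomposition: 76/(33*(x + 7)) - 287/(192*(x + 4)) + 11/(8*(x + 4)**2) + 135/(704*(x - 4)).
Integrate each term; A/(x−a) gives A·log|x−a|; A/(x−a)² gives −A/(x−a).

135*log(x - 4)/704 - 287*log(x + 4)/192 + 76*log(x + 7)/33 - 11/(8*x + 32) + C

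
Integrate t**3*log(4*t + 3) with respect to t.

t**4*log(4*t + 3)/4 - t**4/16 + t**3/16 - 9*t**2/128 + 27*t/256 - 81*log(4*t + 3)/1024 + C

Use integration by parts with u = log(4*t + 3), dv = t**3 dt.
Then du = 4/(4*t + 3) dt and v = t**4/4.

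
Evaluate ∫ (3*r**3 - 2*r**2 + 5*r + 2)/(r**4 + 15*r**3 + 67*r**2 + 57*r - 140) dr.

log(r - 1)/30 + 242*log(r + 4)/15 - 112*log(r + 5)/3 + 145*log(r + 7)/6 + C

Factor the denominator: (r - 1)*(r + 4)*(r + 5)*(r + 7).
Partial-fraction decomposition: 145/(6*(r + 7)) - 112/(3*(r + 5)) + 242/(15*(r + 4)) + 1/(30*(r - 1)).
Integrate each term: A/(r−a) contributes A·log|r−a|.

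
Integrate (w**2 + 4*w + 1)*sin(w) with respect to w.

-w**2*cos(w) + 2*w*sin(w) - 4*w*cos(w) + 4*sin(w) + cos(w) + C

Use integration by parts with u = w**2 + 4*w + 1, dv = sin(w) dw, so v = -cos(w).
Apply parts 2 times (tabular method): alternate signs, differentiate u down to 0, integrate dv up.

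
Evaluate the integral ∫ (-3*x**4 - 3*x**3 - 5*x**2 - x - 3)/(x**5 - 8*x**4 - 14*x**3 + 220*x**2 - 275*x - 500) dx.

18637*log(x - 5)/900 - 349*log(x - 4)/15 + 7*log(x + 1)/720 - 541*log(x + 5)/1200 + 2383/(60*x - 300) + C

Factor the denominator: (x - 5)**2*(x - 4)*(x + 1)*(x + 5).
Partial-fraction decomposition: -541/(1200*(x + 5)) + 7/(720*(x + 1)) - 349/(15*(x - 4)) + 18637/(900*(x - 5)) - 2383/(60*(x - 5)**2).
Integrate each term; A/(x−a) gives A·log|x−a|; A/(x−a)² gives −A/(x−a).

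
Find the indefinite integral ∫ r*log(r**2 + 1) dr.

Let u = r**2 + 1, so du = (2*r) dr.
The integral becomes (1/2)·∫ log(u) du; integrate by parts with u′=log(u), dv′=du.

r**2*log(r**2 + 1)/2 - r**2/2 + log(r**2 + 1)/2 + C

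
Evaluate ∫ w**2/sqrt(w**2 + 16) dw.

Substitute w = 4·tan(θ), so dw = 4·sec(θ)^2 dθ and the radical becomes sqrt(w**2 + 16) = 4·sec(θ) by the Pythagorean identity.
Integrate the resulting trig expression in θ, then back-substitute tan(θ) = w/4, sec(θ) = sqrt(w**2 + 16)/4 (absorbing any constant into C).

w*sqrt(w**2 + 16)/2 - 8*log(w + sqrt(w**2 + 16)) + C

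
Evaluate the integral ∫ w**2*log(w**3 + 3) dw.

w**3*log(w**3 + 3)/3 - w**3/3 + log(w**3 + 3) + C

Let u = w**3 + 3, so du = (3*w**2) dw.
The integral becomes (1/3)·∫ log(u) du; integrate by parts with u′=log(u), dv′=du.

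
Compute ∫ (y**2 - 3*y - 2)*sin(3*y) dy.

Use integration by parts with u = y**2 - 3*y - 2, dv = sin(3*y) dy, so v = -cos(3*y)/3.
Apply parts 2 times (tabular method): alternate signs, differentiate u down to 0, integrate dv up.

-y**2*cos(3*y)/3 + 2*y*sin(3*y)/9 + y*cos(3*y) - sin(3*y)/3 + 20*cos(3*y)/27 + C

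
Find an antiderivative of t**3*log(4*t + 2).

Use integration by parts with u = log(4*t + 2), dv = t**3 dt.
Then du = 4/(4*t + 2) dt and v = t**4/4.

t**4*log(4*t + 2)/4 - t**4/16 + t**3/24 - t**2/32 + t/32 - log(2*t + 1)/64 + C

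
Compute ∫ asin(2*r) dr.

r*asin(2*r) + sqrt(-4*r**2 + 1)/2 + C

Use integration by parts with u = arcsin(2*r), dv = dr.
Then du = 2/sqrt(-4*r**2 + 1) dr.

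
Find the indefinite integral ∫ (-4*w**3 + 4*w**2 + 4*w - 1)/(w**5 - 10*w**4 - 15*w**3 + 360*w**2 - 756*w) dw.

Factor the denominator: w*(w - 7)*(w - 6)*(w - 3)*(w + 6).
Partial-fraction decomposition: 983/(8424*(w + 6)) - 61/(324*(w - 3)) + 697/(216*(w - 6)) - 1149/(364*(w - 7)) + 1/(756*w).
Integrate each term: A/(w−a) contributes A·log|w−a|.

log(w)/756 - 1149*log(w - 7)/364 + 697*log(w - 6)/216 - 61*log(w - 3)/324 + 983*log(w + 6)/8424 + C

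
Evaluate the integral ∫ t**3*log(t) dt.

t**4*log(t)/4 - t**4/16 + C

Use integration by parts with u = log(t), dv = t**3 dt.
Then du = 1/t dt and v = t**4/4.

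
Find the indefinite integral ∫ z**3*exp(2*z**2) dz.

(2*z**2 - 1)*exp(2*z**2)/8 + C

Let u = z², du = 2z dz; rewrite as (1/2)∫ u^1·exp(2u) du.
Now integrate by parts 1 time.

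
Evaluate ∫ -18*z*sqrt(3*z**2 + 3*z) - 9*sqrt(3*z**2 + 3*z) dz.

-2*(3*z**2 + 3*z)**(3/2) + C

Let u = 3*z**2 + 3*z, so du = (6*z + 3) dz.
Rewriting, the integral becomes -3·∫ √u du = -3·(2/3)u^(3/2).
Substituting back, u = 3*z**2 + 3*z.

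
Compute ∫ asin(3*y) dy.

y*asin(3*y) + sqrt(-9*y**2 + 1)/3 + C

Use integration by parts with u = arcsin(3*y), dv = dy.
Then du = 3/sqrt(-9*y**2 + 1) dy.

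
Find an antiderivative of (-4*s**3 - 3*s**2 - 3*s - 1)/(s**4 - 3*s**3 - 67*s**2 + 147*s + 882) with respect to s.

Factor the denominator: (s - 7)*(s - 6)*(s + 3)*(s + 7).
Partial-fraction decomposition: -1245/(728*(s + 7)) + 89/(360*(s + 3)) + 991/(117*(s - 6)) - 1541/(140*(s - 7)).
Integrate each term: A/(s−a) contributes A·log|s−a|.

-1541*log(s - 7)/140 + 991*log(s - 6)/117 + 89*log(s + 3)/360 - 1245*log(s + 7)/728 + C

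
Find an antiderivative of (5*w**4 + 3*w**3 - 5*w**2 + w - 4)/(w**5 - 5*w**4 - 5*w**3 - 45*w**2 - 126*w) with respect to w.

2*log(w)/63 + 2132*log(w - 7)/609 + 5*log(w + 2)/39 + 2272*log(w**2 + 9)/3393 + 1414*atan(w/3)/1131 + C

Factor the denominator: w*(w - 7)*(w + 2)*(w**2 + 9).
Partial-fraction decomposition: 2*(2272*w + 6363)/(3393*(w**2 + 9)) + 5/(39*(w + 2)) + 2132/(609*(w - 7)) + 2/(63*w).
Integrate each term; A/(w−a) gives A·log|w−a|; the (Bw+D)/(w²+p²) term gives a log and an atan.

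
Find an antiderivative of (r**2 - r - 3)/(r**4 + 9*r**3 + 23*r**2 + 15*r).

Factor the denominator: r*(r + 1)*(r + 3)*(r + 5).
Partial-fraction decomposition: -27/(40*(r + 5)) + 3/(4*(r + 3)) + 1/(8*(r + 1)) - 1/(5*r).
Integrate each term: A/(r−a) contributes A·log|r−a|.

-log(r)/5 + log(r + 1)/8 + 3*log(r + 3)/4 - 27*log(r + 5)/40 + C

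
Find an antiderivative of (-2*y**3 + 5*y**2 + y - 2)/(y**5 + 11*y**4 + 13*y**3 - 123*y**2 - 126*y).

Factor the denominator: y*(y - 3)*(y + 1)*(y + 6)*(y + 7).
Partial-fraction decomposition: 461/(210*(y + 7)) - 302/(135*(y + 6)) + 1/(30*(y + 1)) - 1/(135*(y - 3)) + 1/(63*y).
Integrate each term: A/(y−a) contributes A·log|y−a|.

log(y)/63 - log(y - 3)/135 + log(y + 1)/30 - 302*log(y + 6)/135 + 461*log(y + 7)/210 + C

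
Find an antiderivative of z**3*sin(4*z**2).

-z**2*cos(4*z**2)/8 + sin(4*z**2)/32 + C

Let u = z², du = 2z dz; rewrite as (1/2)∫ u^1·sin(4u) du.
Now integrate by parts 1 time.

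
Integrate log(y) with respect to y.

y*log(y) - y + C

Use integration by parts with u = log(y), dv = dy.
Then du = 1/y dy and v = y.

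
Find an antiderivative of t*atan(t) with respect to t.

t**2*atan(t)/2 - t/2 + atan(t)/2 + C

Use integration by parts with u = arctan(t), dv = t dt.
Then du = 1/(t**2 + 1) dt.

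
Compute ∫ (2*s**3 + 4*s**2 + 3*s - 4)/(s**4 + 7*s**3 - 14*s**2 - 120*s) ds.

log(s)/30 + 5*log(s - 4)/9 - 169*log(s + 5)/45 + 31*log(s + 6)/6 + C

Factor the denominator: s*(s - 4)*(s + 5)*(s + 6).
Partial-fraction decomposition: 31/(6*(s + 6)) - 169/(45*(s + 5)) + 5/(9*(s - 4)) + 1/(30*s).
Integrate each term: A/(s−a) contributes A·log|s−a|.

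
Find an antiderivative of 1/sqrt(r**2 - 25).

log(r + sqrt(r**2 - 25)) + C

Substitute r = 5·sec(θ), so dr = 5·sec(θ)*tan(θ) dθ and the radical becomes sqrt(r**2 - 25) = 5·tan(θ) by the Pythagorean identity.
Integrate the resulting trig expression in θ, then back-substitute sec(θ) = r/5, tan(θ) = sqrt(r**2 - 25)/5 (absorbing any constant into C).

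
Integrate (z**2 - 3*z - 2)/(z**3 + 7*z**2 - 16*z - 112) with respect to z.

Factor the denominator: (z - 4)*(z + 4)*(z + 7).
Partial-fraction decomposition: 68/(33*(z + 7)) - 13/(12*(z + 4)) + 1/(44*(z - 4)).
Integrate each term: A/(z−a) contributes A·log|z−a|.

log(z - 4)/44 - 13*log(z + 4)/12 + 68*log(z + 7)/33 + C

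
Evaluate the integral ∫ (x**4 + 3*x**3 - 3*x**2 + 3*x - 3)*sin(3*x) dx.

Use integration by parts with u = x**4 + 3*x**3 - 3*x**2 + 3*x - 3, dv = sin(3*x) dx, so v = -cos(3*x)/3.
Apply parts 4 times (tabular method): alternate signs, differentiate u down to 0, integrate dv up.

-x**4*cos(3*x)/3 + 4*x**3*sin(3*x)/9 - x**3*cos(3*x) + x**2*sin(3*x) + 13*x**2*cos(3*x)/9 - 26*x*sin(3*x)/27 - x*cos(3*x)/3 + sin(3*x)/9 + 55*cos(3*x)/81 + C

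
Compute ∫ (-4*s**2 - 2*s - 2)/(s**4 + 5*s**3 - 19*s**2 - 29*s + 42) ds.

Factor the denominator: (s - 3)*(s - 1)*(s + 2)*(s + 7).
Partial-fraction decomposition: 23/(50*(s + 7)) - 14/(75*(s + 2)) + 1/(6*(s - 1)) - 11/(25*(s - 3)).
Integrate each term: A/(s−a) contributes A·log|s−a|.

-11*log(s - 3)/25 + log(s - 1)/6 - 14*log(s + 2)/75 + 23*log(s + 7)/50 + C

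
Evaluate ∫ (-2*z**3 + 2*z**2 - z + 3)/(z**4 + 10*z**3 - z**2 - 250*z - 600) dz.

Factor the denominator: (z - 5)*(z + 4)*(z + 5)*(z + 6).
Partial-fraction decomposition: -513/(22*(z + 6)) + 154/(5*(z + 5)) - 167/(18*(z + 4)) - 101/(495*(z - 5)).
Integrate each term: A/(z−a) contributes A·log|z−a|.

-101*log(z - 5)/495 - 167*log(z + 4)/18 + 154*log(z + 5)/5 - 513*log(z + 6)/22 + C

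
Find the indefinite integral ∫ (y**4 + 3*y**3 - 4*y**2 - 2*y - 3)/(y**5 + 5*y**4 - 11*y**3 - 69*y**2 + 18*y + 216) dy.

13*log(y - 3)/28 - 17*log(y - 2)/150 + 53*log(y + 3)/100 + 5*log(y + 4)/42 + 11/(10*y + 30) + C

Factor the denominator: (y - 3)*(y - 2)*(y + 3)**2*(y + 4).
Partial-fraction decomposition: 5/(42*(y + 4)) + 53/(100*(y + 3)) - 11/(10*(y + 3)**2) - 17/(150*(y - 2)) + 13/(28*(y - 3)).
Integrate each term; A/(y−a) gives A·log|y−a|; A/(y−a)² gives −A/(y−a).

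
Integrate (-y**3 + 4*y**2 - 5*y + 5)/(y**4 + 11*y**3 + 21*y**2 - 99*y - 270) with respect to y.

Factor the denominator: (y - 3)*(y + 3)*(y + 5)*(y + 6).
Partial-fraction decomposition: -395/(27*(y + 6)) + 255/(16*(y + 5)) - 83/(36*(y + 3)) - 1/(432*(y - 3)).
Integrate each term: A/(y−a) contributes A·log|y−a|.

-log(y - 3)/432 - 83*log(y + 3)/36 + 255*log(y + 5)/16 - 395*log(y + 6)/27 + C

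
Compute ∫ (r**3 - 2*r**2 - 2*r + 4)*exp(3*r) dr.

Use integration by parts with u = r**3 - 2*r**2 - 2*r + 4, dv = exp(3*r) dr, so v = exp(3*r)/3.
Apply parts 3 times (tabular method): alternate signs, differentiate u down to 0, integrate dv up.

(r**3 - 3*r**2 + 4)*exp(3*r)/3 + C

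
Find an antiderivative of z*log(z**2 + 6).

z**2*log(z**2 + 6)/2 - z**2/2 + 3*log(z**2 + 6) + C

Let u = z**2 + 6, so du = (2*z) dz.
The integral becomes (1/2)·∫ log(u) du; integrate by parts with u′=log(u), dv′=du.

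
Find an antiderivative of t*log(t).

t**2*log(t)/2 - t**2/4 + C

Use integration by parts with u = log(t), dv = t dt.
Then du = 1/t dt and v = t**2/2.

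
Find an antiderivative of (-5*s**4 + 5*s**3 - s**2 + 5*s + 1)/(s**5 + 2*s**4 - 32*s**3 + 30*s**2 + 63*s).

Factor the denominator: s*(s - 3)**2*(s + 1)*(s + 7).
Partial-fraction decomposition: -4601/(1400*(s + 7)) + 5/(32*(s + 1)) - 13577/(7200*(s - 3)) - 263/(120*(s - 3)**2) + 1/(63*s).
Integrate each term; A/(s−a) gives A·log|s−a|; A/(s−a)² gives −A/(s−a).

log(s)/63 - 13577*log(s - 3)/7200 + 5*log(s + 1)/32 - 4601*log(s + 7)/1400 + 263/(120*s - 360) + C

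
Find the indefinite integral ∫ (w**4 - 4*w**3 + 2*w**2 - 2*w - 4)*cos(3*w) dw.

w**4*sin(3*w)/3 - 4*w**3*sin(3*w)/3 + 4*w**3*cos(3*w)/9 + 2*w**2*sin(3*w)/9 - 4*w**2*cos(3*w)/3 + 2*w*sin(3*w)/9 + 4*w*cos(3*w)/27 - 112*sin(3*w)/81 + 2*cos(3*w)/27 + C

Use integration by parts with u = w**4 - 4*w**3 + 2*w**2 - 2*w - 4, dv = cos(3*w) dw, so v = sin(3*w)/3.
Apply parts 4 times (tabular method): alternate signs, differentiate u down to 0, integrate dv up.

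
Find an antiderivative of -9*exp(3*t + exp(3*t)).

-3*exp(exp(3*t)) + C

Let u = exp(3*t), so du = (3*exp(3*t)) dt.
Rewriting, the integral becomes -3·∫ e^u du = -3·e^u.
Substituting back, u = exp(3*t).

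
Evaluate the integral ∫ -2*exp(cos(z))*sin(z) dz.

Let u = cos(z), so du = (-sin(z)) dz.
Rewriting, the integral becomes 2·∫ e^u du = 2·e^u.
Substituting back, u = cos(z).

2*exp(cos(z)) + C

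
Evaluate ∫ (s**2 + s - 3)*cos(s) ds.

s**2*sin(s) + s*sin(s) + 2*s*cos(s) - 5*sin(s) + cos(s) + C

Use integration by parts with u = s**2 + s - 3, dv = cos(s) ds, so v = sin(s).
Apply parts 2 times (tabular method): alternate signs, differentiate u down to 0, integrate dv up.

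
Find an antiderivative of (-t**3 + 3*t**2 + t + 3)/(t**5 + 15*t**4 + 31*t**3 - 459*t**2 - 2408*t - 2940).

Factor the denominator: (t - 6)*(t + 2)*(t + 5)*(t + 7)**2.
Partial-fraction decomposition: -12323/(8450*(t + 7)) - 243/(65*(t + 7)**2) + 3/(2*(t + 5)) - 7/(200*(t + 2)) - 9/(1352*(t - 6)).
Integrate each term; A/(t−a) gives A·log|t−a|; A/(t−a)² gives −A/(t−a).

-9*log(t - 6)/1352 - 7*log(t + 2)/200 + 3*log(t + 5)/2 - 12323*log(t + 7)/8450 + 243/(65*t + 455) + C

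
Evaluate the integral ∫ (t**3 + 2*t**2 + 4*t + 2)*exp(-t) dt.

Use integration by parts with u = t**3 + 2*t**2 + 4*t + 2, dv = exp(-t) dt, so v = -exp(-t).
Apply parts 3 times (tabular method): alternate signs, differentiate u down to 0, integrate dv up.

(-t**3 - 5*t**2 - 14*t - 16)*exp(-t) + C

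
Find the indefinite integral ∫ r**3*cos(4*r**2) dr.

r**2*sin(4*r**2)/8 + cos(4*r**2)/32 + C

Let u = r², du = 2r dr; rewrite as (1/2)∫ u^1·cos(4u) du.
Now integrate by parts 1 time.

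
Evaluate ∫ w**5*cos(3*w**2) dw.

w**4*sin(3*w**2)/6 + w**2*cos(3*w**2)/9 - sin(3*w**2)/27 + C

Let u = w², du = 2w dw; rewrite as (1/2)∫ u^2·cos(3u) du.
Now integrate by parts 2 times.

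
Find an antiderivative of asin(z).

z*asin(z) + sqrt(-z**2 + 1) + C

Use integration by parts with u = arcsin(z), dv = dz.
Then du = 1/sqrt(-z**2 + 1) dz.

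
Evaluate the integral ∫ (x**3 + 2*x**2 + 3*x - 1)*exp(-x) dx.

Use integration by parts with u = x**3 + 2*x**2 + 3*x - 1, dv = exp(-x) dx, so v = -exp(-x).
Apply parts 3 times (tabular method): alternate signs, differentiate u down to 0, integrate dv up.

(-x**3 - 5*x**2 - 13*x - 12)*exp(-x) + C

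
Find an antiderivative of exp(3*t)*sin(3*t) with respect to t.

exp(3*t)*sin(3*t)/6 - exp(3*t)*cos(3*t)/6 + C

Let I denote the integral. Integrate by parts with u = sin(3*t), dv = exp(3*t) dt, so v = exp(3*t)/3: I = exp(3*t)*sin(3*t)/3 − ∫ exp(3*t)*cos(3*t) dt.
Apply parts again with u = cos(3*t), dv = exp(3*t) dt: ∫ exp(3*t)*cos(3*t) dt = exp(3*t)*cos(3*t)/3 + I. Substituting back brings back I: I = exp(3*t)*sin(3*t)/3 - exp(3*t)*cos(3*t)/3 − I.
Solving for I: (1 + 1)·I equals the remaining terms, so I = (1/2)·(exp(3*t)*sin(3*t)/3 - exp(3*t)*cos(3*t)/3).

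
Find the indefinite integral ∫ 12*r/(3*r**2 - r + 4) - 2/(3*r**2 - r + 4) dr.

Let u = 3*r**2 - r + 4, so du = (6*r - 1) dr.
Rewriting, the integral becomes 2·∫ 1/u du = 2·log(u).
Substituting back, u = 3*r**2 - r + 4.

2*log(3*r**2 - r + 4) + C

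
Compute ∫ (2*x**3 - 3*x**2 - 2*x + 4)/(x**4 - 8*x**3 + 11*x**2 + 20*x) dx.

log(x)/5 + 169*log(x - 5)/30 - 19*log(x - 4)/5 - log(x + 1)/30 + C

Factor the denominator: x*(x - 5)*(x - 4)*(x + 1).
Partial-fraction decomposition: -1/(30*(x + 1)) - 19/(5*(x - 4)) + 169/(30*(x - 5)) + 1/(5*x).
Integrate each term: A/(x−a) contributes A·log|x−a|.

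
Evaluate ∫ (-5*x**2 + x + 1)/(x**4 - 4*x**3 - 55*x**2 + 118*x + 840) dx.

-79*log(x - 7)/44 + 173*log(x - 6)/110 - 83*log(x + 4)/110 + 43*log(x + 5)/44 + C

Factor the denominator: (x - 7)*(x - 6)*(x + 4)*(x + 5).
Partial-fraction decomposition: 43/(44*(x + 5)) - 83/(110*(x + 4)) + 173/(110*(x - 6)) - 79/(44*(x - 7)).
Integrate each term: A/(x−a) contributes A·log|x−a|.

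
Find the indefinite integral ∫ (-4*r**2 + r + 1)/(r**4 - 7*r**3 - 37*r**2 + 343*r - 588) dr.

Factor the denominator: (r - 7)*(r - 4)*(r - 3)*(r + 7).
Partial-fraction decomposition: 101/(770*(r + 7)) - 4/(5*(r - 3)) + 59/(33*(r - 4)) - 47/(42*(r - 7)).
Integrate each term: A/(r−a) contributes A·log|r−a|.

-47*log(r - 7)/42 + 59*log(r - 4)/33 - 4*log(r - 3)/5 + 101*log(r + 7)/770 + C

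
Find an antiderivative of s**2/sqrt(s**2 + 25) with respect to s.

Substitute s = 5·tan(θ), so ds = 5·sec(θ)^2 dθ and the radical becomes sqrt(s**2 + 25) = 5·sec(θ) by the Pythagorean identity.
Integrate the resulting trig expression in θ, then back-substitute tan(θ) = s/5, sec(θ) = sqrt(s**2 + 25)/5 (absorbing any constant into C).

s*sqrt(s**2 + 25)/2 - 25*log(s + sqrt(s**2 + 25))/2 + C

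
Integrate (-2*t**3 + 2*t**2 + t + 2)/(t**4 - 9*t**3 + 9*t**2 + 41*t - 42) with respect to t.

Factor the denominator: (t - 7)*(t - 3)*(t - 1)*(t + 2).
Partial-fraction decomposition: -8/(45*(t + 2)) + 1/(12*(t - 1)) + 31/(40*(t - 3)) - 193/(72*(t - 7)).
Integrate each term: A/(t−a) contributes A·log|t−a|.

-193*log(t - 7)/72 + 31*log(t - 3)/40 + log(t - 1)/12 - 8*log(t + 2)/45 + C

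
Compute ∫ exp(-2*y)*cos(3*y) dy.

3*exp(-2*y)*sin(3*y)/13 - 2*exp(-2*y)*cos(3*y)/13 + C

Let I denote the integral. Integrate by parts with u = cos(3*y), dv = exp(-2*y) dy, so v = -exp(-2*y)/2: I = -exp(-2*y)*cos(3*y)/2 − (3/2)·∫ exp(-2*y)*sin(3*y) dy.
Apply parts again with u = sin(3*y), dv = exp(-2*y) dy: ∫ exp(-2*y)*sin(3*y) dy = -exp(-2*y)*sin(3*y)/2 + (3/2)·I. Substituting back brings back I: I = 3*exp(-2*y)*sin(3*y)/4 - exp(-2*y)*cos(3*y)/2 − (9/4)·I.
Solving for I: (1 + 9/4)·I equals the remaining terms, so I = (4/13)·(3*exp(-2*y)*sin(3*y)/4 - exp(-2*y)*cos(3*y)/2).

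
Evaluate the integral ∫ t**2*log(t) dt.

t**3*log(t)/3 - t**3/9 + C

Use integration by parts with u = log(t), dv = t**2 dt.
Then du = 1/t dt and v = t**3/3.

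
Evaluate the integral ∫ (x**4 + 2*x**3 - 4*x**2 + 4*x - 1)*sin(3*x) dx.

-x**4*cos(3*x)/3 + 4*x**3*sin(3*x)/9 - 2*x**3*cos(3*x)/3 + 2*x**2*sin(3*x)/3 + 16*x**2*cos(3*x)/9 - 32*x*sin(3*x)/27 - 8*x*cos(3*x)/9 + 8*sin(3*x)/27 - 5*cos(3*x)/81 + C

Use integration by parts with u = x**4 + 2*x**3 - 4*x**2 + 4*x - 1, dv = sin(3*x) dx, so v = -cos(3*x)/3.
Apply parts 4 times (tabular method): alternate signs, differentiate u down to 0, integrate dv up.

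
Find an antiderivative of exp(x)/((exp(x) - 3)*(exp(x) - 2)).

log(exp(x) - 3) - log(exp(x) - 2) + C

Let u = e^x, du = e^x dx.
The integral becomes ∫ du/((u-2)(u-3)); decompose into partial fractions.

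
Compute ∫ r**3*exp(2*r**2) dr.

Let u = r², du = 2r dr; rewrite as (1/2)∫ u^1·exp(2u) du.
Now integrate by parts 1 time.

(2*r**2 - 1)*exp(2*r**2)/8 + C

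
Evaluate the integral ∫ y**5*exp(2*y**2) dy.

(2*y**4 - 2*y**2 + 1)*exp(2*y**2)/8 + C

Let u = y², du = 2y dy; rewrite as (1/2)∫ u^2·exp(2u) du.
Now integrate by parts 2 times.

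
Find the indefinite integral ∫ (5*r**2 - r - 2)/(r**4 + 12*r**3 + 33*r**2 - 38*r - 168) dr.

8*log(r - 2)/135 - 23*log(r + 3)/10 + 41*log(r + 4)/9 - 125*log(r + 7)/54 + C

Factor the denominator: (r - 2)*(r + 3)*(r + 4)*(r + 7).
Partial-fraction decomposition: -125/(54*(r + 7)) + 41/(9*(r + 4)) - 23/(10*(r + 3)) + 8/(135*(r - 2)).
Integrate each term: A/(r−a) contributes A·log|r−a|.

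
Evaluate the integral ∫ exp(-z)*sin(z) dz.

-exp(-z)*sin(z)/2 - exp(-z)*cos(z)/2 + C

Let I denote the integral. Integrate by parts with u = sin(z), dv = exp(-z) dz, so v = -exp(-z): I = -exp(-z)*sin(z) + ∫ exp(-z)*cos(z) dz.
Apply parts again with u = cos(z), dv = exp(-z) dz: ∫ exp(-z)*cos(z) dz = -exp(-z)*cos(z) − I. Substituting back brings back I: I = -exp(-z)*sin(z) - exp(-z)*cos(z) − I.
Solving for I: (1 + 1)·I equals the remaining terms, so I = (1/2)·(-exp(-z)*sin(z) - exp(-z)*cos(z)).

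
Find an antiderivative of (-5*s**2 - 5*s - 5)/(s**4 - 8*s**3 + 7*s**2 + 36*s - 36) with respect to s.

-43*log(s - 6)/24 + 13*log(s - 3)/6 - log(s - 1)/2 + log(s + 2)/8 + C

Factor the denominator: (s - 6)*(s - 3)*(s - 1)*(s + 2).
Partial-fraction decomposition: 1/(8*(s + 2)) - 1/(2*(s - 1)) + 13/(6*(s - 3)) - 43/(24*(s - 6)).
Integrate each term: A/(s−a) contributes A·log|s−a|.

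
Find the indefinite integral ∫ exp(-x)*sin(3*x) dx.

Let I denote the integral. Integrate by parts with u = sin(3*x), dv = exp(-x) dx, so v = -exp(-x): I = -exp(-x)*sin(3*x) + 3·∫ exp(-x)*cos(3*x) dx.
Apply parts again with u = cos(3*x), dv = exp(-x) dx: ∫ exp(-x)*cos(3*x) dx = -exp(-x)*cos(3*x) − 3·I. Substituting back brings back I: I = -exp(-x)*sin(3*x) - 3*exp(-x)*cos(3*x) − 9·I.
Solving for I: (1 + 9)·I equals the remaining terms, so I = (1/10)·(-exp(-x)*sin(3*x) - 3*exp(-x)*cos(3*x)).

-exp(-x)*sin(3*x)/10 - 3*exp(-x)*cos(3*x)/10 + C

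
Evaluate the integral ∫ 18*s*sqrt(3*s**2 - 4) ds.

2*(3*s**2 - 4)**(3/2) + C

Let u = 3*s**2 - 4, so du = (6*s) ds.
Rewriting, the integral becomes 3·∫ √u du = 3·(2/3)u^(3/2).
Substituting back, u = 3*s**2 - 4.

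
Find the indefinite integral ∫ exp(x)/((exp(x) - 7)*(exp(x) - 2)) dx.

log(exp(x) - 7)/5 - log(exp(x) - 2)/5 + C

Let u = e^x, du = e^x dx.
The integral becomes ∫ du/((u-2)(u-7)); decompose into partial fractions.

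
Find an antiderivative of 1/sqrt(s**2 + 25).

Substitute s = 5·tan(θ), so ds = 5·sec(θ)^2 dθ and the radical becomes sqrt(s**2 + 25) = 5·sec(θ) by the Pythagorean identity.
Integrate the resulting trig expression in θ, then back-substitute tan(θ) = s/5, sec(θ) = sqrt(s**2 + 25)/5 (absorbing any constant into C).

log(s + sqrt(s**2 + 25)) + C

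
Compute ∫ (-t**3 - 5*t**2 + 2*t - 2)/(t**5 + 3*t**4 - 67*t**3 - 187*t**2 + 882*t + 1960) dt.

Factor the denominator: (t - 7)*(t - 4)*(t + 2)*(t + 5)*(t + 7).
Partial-fraction decomposition: 41/(770*(t + 7)) + 1/(54*(t + 5)) - 1/(45*(t + 2)) + 23/(297*(t - 4)) - 8/(63*(t - 7)).
Integrate each term: A/(t−a) contributes A·log|t−a|.

-8*log(t - 7)/63 + 23*log(t - 4)/297 - log(t + 2)/45 + log(t + 5)/54 + 41*log(t + 7)/770 + C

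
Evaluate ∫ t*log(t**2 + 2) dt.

Let u = t**2 + 2, so du = (2*t) dt.
The integral becomes (1/2)·∫ log(u) du; integrate by parts with u′=log(u), dv′=du.

t**2*log(t**2 + 2)/2 - t**2/2 + log(t**2 + 2) + C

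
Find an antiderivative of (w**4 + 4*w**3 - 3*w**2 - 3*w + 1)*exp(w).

(w**4 - 3*w**2 + 3*w - 2)*exp(w) + C

Use integration by parts with u = w**4 + 4*w**3 - 3*w**2 - 3*w + 1, dv = exp(w) dw, so v = exp(w).
Apply parts 4 times (tabular method): alternate signs, differentiate u down to 0, integrate dv up.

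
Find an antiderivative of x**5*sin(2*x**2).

Let u = x², du = 2x dx; rewrite as (1/2)∫ u^2·sin(2u) du.
Now integrate by parts 2 times.

-x**4*cos(2*x**2)/4 + x**2*sin(2*x**2)/4 + cos(2*x**2)/8 + C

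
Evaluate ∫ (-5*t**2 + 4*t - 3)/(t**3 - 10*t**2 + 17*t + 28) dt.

-55*log(t - 7)/6 + 67*log(t - 4)/15 - 3*log(t + 1)/10 + C

Factor the denominator: (t - 7)*(t - 4)*(t + 1).
Partial-fraction decomposition: -3/(10*(t + 1)) + 67/(15*(t - 4)) - 55/(6*(t - 7)).
Integrate each term: A/(t−a) contributes A·log|t−a|.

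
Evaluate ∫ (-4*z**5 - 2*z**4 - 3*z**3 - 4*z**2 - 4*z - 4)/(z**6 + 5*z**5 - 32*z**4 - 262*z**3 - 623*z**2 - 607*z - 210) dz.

Factor the denominator: (z - 7)*(z + 1)**2*(z + 2)*(z + 3)*(z + 5).
Partial-fraction decomposition: -3847/(384*(z + 5)) + 863/(80*(z + 3)) - 4/(z + 2) + 149/(512*(z + 1)) - 1/(64*(z + 1)**2) - 8143/(7680*(z - 7)).
Integrate each term; A/(z−a) gives A·log|z−a|; A/(z−a)² gives −A/(z−a).

-8143*log(z - 7)/7680 + 149*log(z + 1)/512 - 4*log(z + 2) + 863*log(z + 3)/80 - 3847*log(z + 5)/384 + 1/(64*z + 64) + C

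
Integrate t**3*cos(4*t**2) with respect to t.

Let u = t², du = 2t dt; rewrite as (1/2)∫ u^1·cos(4u) du.
Now integrate by parts 1 time.

t**2*sin(4*t**2)/8 + cos(4*t**2)/32 + C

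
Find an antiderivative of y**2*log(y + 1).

Use integration by parts with u = log(y + 1), dv = y**2 dy.
Then du = 1/(y + 1) dy and v = y**3/3.

y**3*log(y + 1)/3 - y**3/9 + y**2/6 - y/3 + log(y + 1)/3 + C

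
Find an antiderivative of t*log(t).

t**2*log(t)/2 - t**2/4 + C

Use integration by parts with u = log(t), dv = t dt.
Then du = 1/t dt and v = t**2/2.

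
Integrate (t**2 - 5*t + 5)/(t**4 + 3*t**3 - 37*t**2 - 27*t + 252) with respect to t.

log(t - 4)/77 + log(t - 3)/60 + 29*log(t + 3)/168 - 89*log(t + 7)/440 + C

Factor the denominator: (t - 4)*(t - 3)*(t + 3)*(t + 7).
Partial-fraction decomposition: -89/(440*(t + 7)) + 29/(168*(t + 3)) + 1/(60*(t - 3)) + 1/(77*(t - 4)).
Integrate each term: A/(t−a) contributes A·log|t−a|.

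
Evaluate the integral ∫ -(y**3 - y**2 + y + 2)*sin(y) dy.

Use integration by parts with u = y**3 - y**2 + y + 2, dv = -sin(y) dy, so v = cos(y).
Apply parts 3 times (tabular method): alternate signs, differentiate u down to 0, integrate dv up.

y**3*cos(y) - 3*y**2*sin(y) - y**2*cos(y) + 2*y*sin(y) - 5*y*cos(y) + 5*sin(y) + 4*cos(y) + C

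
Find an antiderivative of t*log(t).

t**2*log(t)/2 - t**2/4 + C

Use integration by parts with u = log(t), dv = t dt.
Then du = 1/t dt and v = t**2/2.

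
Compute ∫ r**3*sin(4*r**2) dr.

-r**2*cos(4*r**2)/8 + sin(4*r**2)/32 + C

Let u = r², du = 2r dr; rewrite as (1/2)∫ u^1·sin(4u) du.
Now integrate by parts 1 time.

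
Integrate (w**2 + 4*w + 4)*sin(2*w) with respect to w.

Use integration by parts with u = w**2 + 4*w + 4, dv = sin(2*w) dw, so v = -cos(2*w)/2.
Apply parts 2 times (tabular method): alternate signs, differentiate u down to 0, integrate dv up.

-w**2*cos(2*w)/2 + w*sin(2*w)/2 - 2*w*cos(2*w) + sin(2*w) - 7*cos(2*w)/4 + C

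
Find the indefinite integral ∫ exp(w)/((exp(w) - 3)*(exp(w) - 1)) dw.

log(exp(w) - 3)/2 - log(exp(w) - 1)/2 + C

Let u = e^w, du = e^w dw.
The integral becomes ∫ du/((u-3)(u-1)); decompose into partial fractions.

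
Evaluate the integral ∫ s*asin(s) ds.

Use integration by parts with u = arcsin(s), dv = s ds.
Then du = 1/sqrt(-s**2 + 1) ds.

s**2*asin(s)/2 + s*sqrt(-s**2 + 1)/4 - asin(s)/4 + C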